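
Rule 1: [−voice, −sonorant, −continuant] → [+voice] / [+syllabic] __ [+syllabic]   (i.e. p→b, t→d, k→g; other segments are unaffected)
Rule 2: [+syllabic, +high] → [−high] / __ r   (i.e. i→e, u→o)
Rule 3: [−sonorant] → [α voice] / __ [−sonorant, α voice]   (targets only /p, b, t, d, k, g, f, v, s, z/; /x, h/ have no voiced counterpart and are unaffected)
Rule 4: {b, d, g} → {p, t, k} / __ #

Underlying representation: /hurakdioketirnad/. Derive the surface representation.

Rule 1 (intervocalic voicing): /k/ is a voiceless stop between vowels /o/ and /e/, so it voices to [g]. /t/ is a voiceless stop between vowels /e/ and /i/, so it voices to [d]. /hurakdioketirnad/ → hurakdiogedirnad.
Rule 2 (pre-rhotic lowering): /u/ is a high vowel immediately before /r/, so it lowers to [o]. /i/ is a high vowel immediately before /r/, so it lowers to [e]. /hurakdiogedirnad/ → horakdiogedernad.
Rule 3 (regressive voicing assimilation): /k/ precedes the voiced obstruent /d/, so it voices to [g] by assimilation. /horakdiogedernad/ → horagdiogedernad.
Rule 4 (final devoicing): /d/ is a voiced stop in word-final position, so it devoices to [t]. /horagdiogedernad/ → horagdiogedernat.

horagdiogedernat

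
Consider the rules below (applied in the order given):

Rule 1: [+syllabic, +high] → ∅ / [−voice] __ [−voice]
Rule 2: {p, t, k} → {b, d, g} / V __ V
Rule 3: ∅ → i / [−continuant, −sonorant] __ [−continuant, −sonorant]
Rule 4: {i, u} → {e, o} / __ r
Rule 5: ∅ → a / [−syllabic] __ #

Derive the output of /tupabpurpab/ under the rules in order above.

Rule 1 (high vowel syncope): /u/ is a high vowel flanked by voiceless consonants /t/ and /p/, so it deletes. /tupabpurpab/ → tpabpurpab.
Rule 2 (intervocalic voicing): no segment meets the environment; /tpabpurpab/ is unchanged.
Rule 3 (stop-cluster i-epenthesis): /t/ and /p/ form a stop–stop cluster, so [i] is inserted between them. /b/ and /p/ form a stop–stop cluster, so [i] is inserted between them. /tpabpurpab/ → tipabipurpab.
Rule 4 (pre-rhotic lowering): /u/ is a high vowel immediately before /r/, so it lowers to [o]. /tipabipurpab/ → tipabiporpab.
Rule 5 (final a-epenthesis): the form ends in the consonant /b/, so [a] is inserted word-finally. /tipabiporpab/ → tipabiporpaba.

tipabiporpaba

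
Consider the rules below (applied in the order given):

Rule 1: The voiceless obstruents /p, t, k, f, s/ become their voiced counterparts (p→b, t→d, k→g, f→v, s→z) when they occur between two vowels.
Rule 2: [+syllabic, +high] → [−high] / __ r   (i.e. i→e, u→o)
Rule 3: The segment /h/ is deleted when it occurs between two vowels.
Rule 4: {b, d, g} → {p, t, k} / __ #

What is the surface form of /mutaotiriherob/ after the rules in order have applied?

Rule 1 (intervocalic voicing): /t/ is a voiceless obstruent between vowels /u/ and /a/, so it voices to [d]. /t/ is a voiceless obstruent between vowels /o/ and /i/, so it voices to [d]. /mutaotiriherob/ → mudaodiriherob.
Rule 2 (pre-rhotic lowering): /i/ is a high vowel immediately before /r/, so it lowers to [e]. /mudaodiriherob/ → mudaoderiherob.
Rule 3 (intervocalic h-deletion): /h/ occurs between vowels /i/ and /e/, so it deletes. /mudaoderiherob/ → mudaoderierob.
Rule 4 (final devoicing): /b/ is a voiced stop in word-final position, so it devoices to [p]. /mudaoderierob/ → mudaoderierop.

mudaoderierop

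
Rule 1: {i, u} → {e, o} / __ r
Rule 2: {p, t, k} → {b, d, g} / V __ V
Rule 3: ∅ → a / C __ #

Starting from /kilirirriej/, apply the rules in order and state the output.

kilererrieja

Rule 1 (pre-rhotic lowering): /i/ is a high vowel immediately before /r/, so it lowers to [e]. /i/ is a high vowel immediately before /r/, so it lowers to [e]. /kilirirriej/ → kilererriej.
Rule 2 (intervocalic voicing): no segment meets the environment; /kilererriej/ is unchanged.
Rule 3 (final a-epenthesis): the form ends in the consonant /j/, so [a] is inserted word-finally. /kilererriej/ → kilererrieja.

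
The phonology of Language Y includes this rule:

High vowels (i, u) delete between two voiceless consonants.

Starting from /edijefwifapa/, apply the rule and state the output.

No segment of /edijefwifapa/ meets the structural description of the rule, so the form surfaces unchanged.

edijefwifapa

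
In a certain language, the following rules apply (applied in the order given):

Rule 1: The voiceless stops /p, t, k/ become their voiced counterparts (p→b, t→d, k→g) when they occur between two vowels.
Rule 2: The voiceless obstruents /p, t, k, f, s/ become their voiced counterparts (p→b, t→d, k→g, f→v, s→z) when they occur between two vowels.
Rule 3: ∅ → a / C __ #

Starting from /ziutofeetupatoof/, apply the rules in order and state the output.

ziudoveedubadoofa

Rule 1 (intervocalic voicing): /t/ is a voiceless stop between vowels /u/ and /o/, so it voices to [d]. /t/ is a voiceless stop between vowels /e/ and /u/, so it voices to [d]. /p/ is a voiceless stop between vowels /u/ and /a/, so it voices to [b]. /t/ is a voiceless stop between vowels /a/ and /o/, so it voices to [d]. /ziutofeetupatoof/ → ziudofeedubadoof.
Rule 2 (intervocalic voicing): /f/ is a voiceless obstruent between vowels /o/ and /e/, so it voices to [v]. /ziudofeedubadoof/ → ziudoveedubadoof.
Rule 3 (final a-epenthesis): the form ends in the consonant /f/, so [a] is inserted word-finally. /ziudoveedubadoof/ → ziudoveedubadoofa.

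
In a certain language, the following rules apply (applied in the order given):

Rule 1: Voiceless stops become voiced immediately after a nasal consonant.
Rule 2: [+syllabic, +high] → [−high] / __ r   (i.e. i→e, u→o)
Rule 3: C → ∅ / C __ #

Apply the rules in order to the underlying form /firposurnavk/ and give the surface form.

Rule 1 (post-nasal voicing): no segment meets the environment; /firposurnavk/ is unchanged.
Rule 2 (pre-rhotic lowering): /i/ is a high vowel immediately before /r/, so it lowers to [e]. /u/ is a high vowel immediately before /r/, so it lowers to [o]. /firposurnavk/ → ferposornavk.
Rule 3 (final cluster simplification): /k/ is the second consonant of a word-final cluster /vk/, so it deletes. /ferposornavk/ → ferposornav.

ferposornav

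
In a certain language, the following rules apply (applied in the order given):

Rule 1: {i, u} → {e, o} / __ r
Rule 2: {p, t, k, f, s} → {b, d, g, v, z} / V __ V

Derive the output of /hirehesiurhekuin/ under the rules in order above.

hereheziorheguin

Rule 1 (pre-rhotic lowering): /i/ is a high vowel immediately before /r/, so it lowers to [e]. /u/ is a high vowel immediately before /r/, so it lowers to [o]. /hirehesiurhekuin/ → herehesiorhekuin.
Rule 2 (intervocalic voicing): /s/ is a voiceless obstruent between vowels /e/ and /i/, so it voices to [z]. /k/ is a voiceless obstruent between vowels /e/ and /u/, so it voices to [g]. /herehesiorhekuin/ → hereheziorheguin.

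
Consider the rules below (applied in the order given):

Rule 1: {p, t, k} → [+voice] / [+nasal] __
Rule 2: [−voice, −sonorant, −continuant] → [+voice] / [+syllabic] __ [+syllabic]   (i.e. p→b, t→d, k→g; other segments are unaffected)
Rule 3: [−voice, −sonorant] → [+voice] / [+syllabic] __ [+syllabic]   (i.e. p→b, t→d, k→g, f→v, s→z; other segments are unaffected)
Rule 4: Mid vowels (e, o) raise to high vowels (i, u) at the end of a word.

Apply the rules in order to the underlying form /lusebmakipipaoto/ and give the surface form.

luzebmagibibaodu

Rule 1 (post-nasal voicing): no segment meets the environment; /lusebmakipipaoto/ is unchanged.
Rule 2 (intervocalic voicing): /k/ is a voiceless stop between vowels /a/ and /i/, so it voices to [g]. /p/ is a voiceless stop between vowels /i/ and /i/, so it voices to [b]. /p/ is a voiceless stop between vowels /i/ and /a/, so it voices to [b]. /t/ is a voiceless stop between vowels /o/ and /o/, so it voices to [d]. /lusebmakipipaoto/ → lusebmagibibaodo.
Rule 3 (intervocalic voicing): /s/ is a voiceless obstruent between vowels /u/ and /e/, so it voices to [z]. /lusebmagibibaodo/ → luzebmagibibaodo.
Rule 4 (final vowel raising): /o/ is a mid vowel in word-final position, so it raises to [u]. /luzebmagibibaodo/ → luzebmagibibaodu.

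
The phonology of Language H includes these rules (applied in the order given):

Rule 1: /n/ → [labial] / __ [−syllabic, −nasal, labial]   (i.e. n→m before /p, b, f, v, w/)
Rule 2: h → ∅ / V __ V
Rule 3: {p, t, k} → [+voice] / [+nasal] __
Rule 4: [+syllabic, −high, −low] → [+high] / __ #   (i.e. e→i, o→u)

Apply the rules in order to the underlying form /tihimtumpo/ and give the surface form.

Rule 1 (nasal place assimilation): no segment meets the environment; /tihimtumpo/ is unchanged.
Rule 2 (intervocalic h-deletion): /h/ occurs between vowels /i/ and /i/, so it deletes. /tihimtumpo/ → tiimtumpo.
Rule 3 (post-nasal voicing): /t/ is a voiceless stop immediately after the nasal /m/, so it voices to [d]. /p/ is a voiceless stop immediately after the nasal /m/, so it voices to [b]. /tiimtumpo/ → tiimdumbo.
Rule 4 (final vowel raising): /o/ is a mid vowel in word-final position, so it raises to [u]. /tiimdumbo/ → tiimdumbu.

tiimdumbu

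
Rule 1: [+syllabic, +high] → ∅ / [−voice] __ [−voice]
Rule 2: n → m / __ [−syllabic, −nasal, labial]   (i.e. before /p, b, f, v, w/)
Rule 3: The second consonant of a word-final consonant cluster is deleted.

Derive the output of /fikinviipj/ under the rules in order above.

fkimviip

Rule 1 (high vowel syncope): /i/ is a high vowel flanked by voiceless consonants /f/ and /k/, so it deletes. /fikinviipj/ → fkinviipj.
Rule 2 (nasal place assimilation): /n/ precedes the labial consonant /v/, so it assimilates in place to [m]. /fkinviipj/ → fkimviipj.
Rule 3 (final cluster simplification): /j/ is the second consonant of a word-final cluster /pj/, so it deletes. /fkimviipj/ → fkimviip.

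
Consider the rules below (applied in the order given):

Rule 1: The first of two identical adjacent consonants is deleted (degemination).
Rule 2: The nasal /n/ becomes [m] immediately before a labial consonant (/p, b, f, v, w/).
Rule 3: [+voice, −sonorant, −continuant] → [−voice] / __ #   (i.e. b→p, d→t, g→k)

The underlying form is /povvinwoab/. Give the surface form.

povimwoap

Rule 1 (degemination): /vv/ is a geminate; the first /v/ deletes. /povvinwoab/ → povinwoab.
Rule 2 (nasal place assimilation): /n/ precedes the labial consonant /w/, so it assimilates in place to [m]. /povinwoab/ → povimwoab.
Rule 3 (final devoicing): /b/ is a voiced stop in word-final position, so it devoices to [p]. /povimwoab/ → povimwoap.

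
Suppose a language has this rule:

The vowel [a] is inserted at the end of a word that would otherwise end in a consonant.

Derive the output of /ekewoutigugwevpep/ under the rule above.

the form ends in the consonant /p/, so [a] is inserted word-finally.
Surface form: [ekewoutigugwevpepa].

ekewoutigugwevpepa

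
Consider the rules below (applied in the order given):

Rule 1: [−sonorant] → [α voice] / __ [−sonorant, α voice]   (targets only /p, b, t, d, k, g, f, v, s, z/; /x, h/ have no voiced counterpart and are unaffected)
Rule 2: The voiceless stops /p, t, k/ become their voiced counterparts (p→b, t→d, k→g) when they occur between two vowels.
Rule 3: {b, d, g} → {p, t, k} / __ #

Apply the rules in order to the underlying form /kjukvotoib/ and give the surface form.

Rule 1 (regressive voicing assimilation): /k/ precedes the voiced obstruent /v/, so it voices to [g] by assimilation. /kjukvotoib/ → kjugvotoib.
Rule 2 (intervocalic voicing): /t/ is a voiceless stop between vowels /o/ and /o/, so it voices to [d]. /kjugvotoib/ → kjugvodoib.
Rule 3 (final devoicing): /b/ is a voiced stop in word-final position, so it devoices to [p]. /kjugvodoib/ → kjugvodoip.

kjugvodoip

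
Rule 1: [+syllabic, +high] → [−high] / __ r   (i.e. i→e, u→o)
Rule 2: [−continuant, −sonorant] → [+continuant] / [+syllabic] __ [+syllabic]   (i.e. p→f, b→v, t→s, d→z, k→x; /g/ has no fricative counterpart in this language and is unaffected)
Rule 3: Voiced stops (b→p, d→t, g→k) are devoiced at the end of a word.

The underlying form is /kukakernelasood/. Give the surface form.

Rule 1 (pre-rhotic lowering): no segment meets the environment; /kukakernelasood/ is unchanged.
Rule 2 (intervocalic spirantization): /k/ is a stop between vowels /u/ and /a/, so it spirantizes to the fricative [x]. /k/ is a stop between vowels /a/ and /e/, so it spirantizes to the fricative [x]. /kukakernelasood/ → kuxaxernelasood.
Rule 3 (final devoicing): /d/ is a voiced stop in word-final position, so it devoices to [t]. /kuxaxernelasood/ → kuxaxernelasoot.

kuxaxernelasoot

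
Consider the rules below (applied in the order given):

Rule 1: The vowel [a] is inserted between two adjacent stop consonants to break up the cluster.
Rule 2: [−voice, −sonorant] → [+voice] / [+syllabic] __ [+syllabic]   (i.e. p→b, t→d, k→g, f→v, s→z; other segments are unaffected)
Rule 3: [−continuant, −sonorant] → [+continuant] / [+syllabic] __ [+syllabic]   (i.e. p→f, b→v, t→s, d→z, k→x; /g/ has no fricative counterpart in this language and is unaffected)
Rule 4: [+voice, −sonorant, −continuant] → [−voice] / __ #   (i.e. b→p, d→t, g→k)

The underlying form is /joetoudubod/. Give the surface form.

Rule 1 (stop-cluster a-epenthesis): no segment meets the environment; /joetoudubod/ is unchanged.
Rule 2 (intervocalic voicing): /t/ is a voiceless obstruent between vowels /e/ and /o/, so it voices to [d]. /joetoudubod/ → joedoudubod.
Rule 3 (intervocalic spirantization): /d/ is a stop between vowels /e/ and /o/, so it spirantizes to the fricative [z]. /d/ is a stop between vowels /u/ and /u/, so it spirantizes to the fricative [z]. /b/ is a stop between vowels /u/ and /o/, so it spirantizes to the fricative [v]. /joedoudubod/ → joezouzuvod.
Rule 4 (final devoicing): /d/ is a voiced stop in word-final position, so it devoices to [t]. /joezouzuvod/ → joezouzuvot.

joezouzuvot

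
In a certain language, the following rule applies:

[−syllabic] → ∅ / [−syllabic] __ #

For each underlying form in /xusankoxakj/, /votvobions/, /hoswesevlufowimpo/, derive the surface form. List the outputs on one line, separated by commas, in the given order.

/xusankoxakj/: /j/ is the second consonant of a word-final cluster /kj/, so it deletes. → [xusankoxak].
/votvobions/: /s/ is the second consonant of a word-final cluster /ns/, so it deletes. → [votvobion].
/hoswesevlufowimpo/: the rule's environment is not met; surfaces unchanged as [hoswesevlufowimpo].

xusankoxak, votvobion, hoswesevlufowimpo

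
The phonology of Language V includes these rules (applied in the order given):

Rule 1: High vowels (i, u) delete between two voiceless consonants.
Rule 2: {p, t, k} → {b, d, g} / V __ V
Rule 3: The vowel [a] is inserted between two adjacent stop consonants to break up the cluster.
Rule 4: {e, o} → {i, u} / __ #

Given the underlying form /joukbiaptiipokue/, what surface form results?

Rule 1 (high vowel syncope): no segment meets the environment; /joukbiaptiipokue/ is unchanged.
Rule 2 (intervocalic voicing): /p/ is a voiceless stop between vowels /i/ and /o/, so it voices to [b]. /k/ is a voiceless stop between vowels /o/ and /u/, so it voices to [g]. /joukbiaptiipokue/ → joukbiaptiibogue.
Rule 3 (stop-cluster a-epenthesis): /k/ and /b/ form a stop–stop cluster, so [a] is inserted between them. /p/ and /t/ form a stop–stop cluster, so [a] is inserted between them. /joukbiaptiibogue/ → joukabiapatiibogue.
Rule 4 (final vowel raising): /e/ is a mid vowel in word-final position, so it raises to [i]. /joukabiapatiibogue/ → joukabiapatiibogui.

joukabiapatiibogui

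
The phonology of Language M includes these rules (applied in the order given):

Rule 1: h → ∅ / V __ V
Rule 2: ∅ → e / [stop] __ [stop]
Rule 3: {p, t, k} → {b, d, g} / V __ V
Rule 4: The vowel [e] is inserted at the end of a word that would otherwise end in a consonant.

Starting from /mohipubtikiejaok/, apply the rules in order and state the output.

moibubedigiejaoke

Rule 1 (intervocalic h-deletion): /h/ occurs between vowels /o/ and /i/, so it deletes. /mohipubtikiejaok/ → moipubtikiejaok.
Rule 2 (stop-cluster e-epenthesis): /b/ and /t/ form a stop–stop cluster, so [e] is inserted between them. /moipubtikiejaok/ → moipubetikiejaok.
Rule 3 (intervocalic voicing): /p/ is a voiceless stop between vowels /i/ and /u/, so it voices to [b]. /t/ is a voiceless stop between vowels /e/ and /i/, so it voices to [d]. /k/ is a voiceless stop between vowels /i/ and /i/, so it voices to [g]. /moipubetikiejaok/ → moibubedigiejaok.
Rule 4 (final e-epenthesis): the form ends in the consonant /k/, so [e] is inserted word-finally. /moibubedigiejaok/ → moibubedigiejaoke.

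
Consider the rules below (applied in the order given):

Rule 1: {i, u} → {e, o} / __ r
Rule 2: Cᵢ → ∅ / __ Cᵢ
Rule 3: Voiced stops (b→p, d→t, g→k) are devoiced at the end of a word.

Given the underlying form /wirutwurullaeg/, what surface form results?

werutworulaek

Rule 1 (pre-rhotic lowering): /i/ is a high vowel immediately before /r/, so it lowers to [e]. /u/ is a high vowel immediately before /r/, so it lowers to [o]. /wirutwurullaeg/ → werutworullaeg.
Rule 2 (degemination): /ll/ is a geminate; the first /l/ deletes. /werutworullaeg/ → werutworulaeg.
Rule 3 (final devoicing): /g/ is a voiced stop in word-final position, so it devoices to [k]. /werutworulaeg/ → werutworulaek.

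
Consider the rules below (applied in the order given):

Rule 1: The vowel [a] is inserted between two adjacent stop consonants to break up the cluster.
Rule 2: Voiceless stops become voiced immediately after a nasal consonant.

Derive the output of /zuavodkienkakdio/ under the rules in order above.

Rule 1 (stop-cluster a-epenthesis): /d/ and /k/ form a stop–stop cluster, so [a] is inserted between them. /k/ and /d/ form a stop–stop cluster, so [a] is inserted between them. /zuavodkienkakdio/ → zuavodakienkakadio.
Rule 2 (post-nasal voicing): /k/ is a voiceless stop immediately after the nasal /n/, so it voices to [g]. /zuavodakienkakadio/ → zuavodakiengakadio.

zuavodakiengakadio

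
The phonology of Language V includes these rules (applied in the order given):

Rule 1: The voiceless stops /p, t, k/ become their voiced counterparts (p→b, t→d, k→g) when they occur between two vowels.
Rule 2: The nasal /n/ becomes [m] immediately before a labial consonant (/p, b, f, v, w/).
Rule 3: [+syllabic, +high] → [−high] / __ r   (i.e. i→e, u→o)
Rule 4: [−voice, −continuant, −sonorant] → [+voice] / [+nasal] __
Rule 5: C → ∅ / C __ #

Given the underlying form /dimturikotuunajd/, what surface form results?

Rule 1 (intervocalic voicing): /k/ is a voiceless stop between vowels /i/ and /o/, so it voices to [g]. /t/ is a voiceless stop between vowels /o/ and /u/, so it voices to [d]. /dimturikotuunajd/ → dimturigoduunajd.
Rule 2 (nasal place assimilation): no segment meets the environment; /dimturigoduunajd/ is unchanged.
Rule 3 (pre-rhotic lowering): /u/ is a high vowel immediately before /r/, so it lowers to [o]. /dimturigoduunajd/ → dimtorigoduunajd.
Rule 4 (post-nasal voicing): /t/ is a voiceless stop immediately after the nasal /m/, so it voices to [d]. /dimtorigoduunajd/ → dimdorigoduunajd.
Rule 5 (final cluster simplification): /d/ is the second consonant of a word-final cluster /jd/, so it deletes. /dimdorigoduunajd/ → dimdorigoduunaj.

dimdorigoduunaj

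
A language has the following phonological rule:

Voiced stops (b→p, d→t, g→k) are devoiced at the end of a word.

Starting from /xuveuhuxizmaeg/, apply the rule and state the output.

xuveuhuxizmaek

/g/ is a voiced stop in word-final position, so it devoices to [k].
Surface form: [xuveuhuxizmaek].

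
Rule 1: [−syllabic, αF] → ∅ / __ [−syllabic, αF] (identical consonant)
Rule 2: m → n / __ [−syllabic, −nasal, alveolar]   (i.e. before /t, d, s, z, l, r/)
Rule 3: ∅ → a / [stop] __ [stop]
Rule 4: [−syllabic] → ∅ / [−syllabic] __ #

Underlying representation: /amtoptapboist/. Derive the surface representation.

antopatapabois

Rule 1 (degemination): no segment meets the environment; /amtoptapboist/ is unchanged.
Rule 2 (nasal place assimilation): /m/ precedes the alveolar consonant /t/, so it assimilates in place to [n]. /amtoptapboist/ → antoptapboist.
Rule 3 (stop-cluster a-epenthesis): /p/ and /t/ form a stop–stop cluster, so [a] is inserted between them. /p/ and /b/ form a stop–stop cluster, so [a] is inserted between them. /antoptapboist/ → antopatapaboist.
Rule 4 (final cluster simplification): /t/ is the second consonant of a word-final cluster /st/, so it deletes. /antopatapaboist/ → antopatapabois.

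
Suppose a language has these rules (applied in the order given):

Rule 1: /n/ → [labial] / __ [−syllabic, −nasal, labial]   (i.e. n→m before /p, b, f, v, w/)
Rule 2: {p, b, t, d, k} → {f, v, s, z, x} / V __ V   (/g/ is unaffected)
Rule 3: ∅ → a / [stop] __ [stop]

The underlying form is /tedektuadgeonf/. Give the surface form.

tezekatuadageomf

Rule 1 (nasal place assimilation): /n/ precedes the labial consonant /f/, so it assimilates in place to [m]. /tedektuadgeonf/ → tedektuadgeomf.
Rule 2 (intervocalic spirantization): /d/ is a stop between vowels /e/ and /e/, so it spirantizes to the fricative [z]. /tedektuadgeomf/ → tezektuadgeomf.
Rule 3 (stop-cluster a-epenthesis): /k/ and /t/ form a stop–stop cluster, so [a] is inserted between them. /d/ and /g/ form a stop–stop cluster, so [a] is inserted between them. /tezektuadgeomf/ → tezekatuadageomf.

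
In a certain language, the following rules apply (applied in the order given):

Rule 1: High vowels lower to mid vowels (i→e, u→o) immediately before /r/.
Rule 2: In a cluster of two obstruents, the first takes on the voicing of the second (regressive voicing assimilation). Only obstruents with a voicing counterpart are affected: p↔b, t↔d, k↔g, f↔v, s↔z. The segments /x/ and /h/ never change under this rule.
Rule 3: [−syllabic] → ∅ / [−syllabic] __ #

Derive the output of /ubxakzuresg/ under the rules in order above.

Rule 1 (pre-rhotic lowering): /u/ is a high vowel immediately before /r/, so it lowers to [o]. /ubxakzuresg/ → ubxakzoresg.
Rule 2 (regressive voicing assimilation): /b/ precedes the voiceless obstruent /x/, so it devoices to [p] by assimilation. /k/ precedes the voiced obstruent /z/, so it voices to [g] by assimilation. /s/ precedes the voiced obstruent /g/, so it voices to [z] by assimilation. /ubxakzoresg/ → upxagzorezg.
Rule 3 (final cluster simplification): /g/ is the second consonant of a word-final cluster /zg/, so it deletes. /upxagzorezg/ → upxagzorez.

upxagzorez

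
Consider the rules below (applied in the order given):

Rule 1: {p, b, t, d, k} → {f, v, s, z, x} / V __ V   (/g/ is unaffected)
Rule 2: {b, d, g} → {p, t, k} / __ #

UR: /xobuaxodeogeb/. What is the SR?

xovuaxozeogep

Rule 1 (intervocalic spirantization): /b/ is a stop between vowels /o/ and /u/, so it spirantizes to the fricative [v]. /d/ is a stop between vowels /o/ and /e/, so it spirantizes to the fricative [z]. /xobuaxodeogeb/ → xovuaxozeogeb.
Rule 2 (final devoicing): /b/ is a voiced stop in word-final position, so it devoices to [p]. /xovuaxozeogeb/ → xovuaxozeogep.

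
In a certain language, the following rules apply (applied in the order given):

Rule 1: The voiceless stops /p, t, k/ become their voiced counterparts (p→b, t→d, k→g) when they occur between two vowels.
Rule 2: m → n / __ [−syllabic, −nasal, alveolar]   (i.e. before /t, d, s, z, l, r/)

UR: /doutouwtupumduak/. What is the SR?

Rule 1 (intervocalic voicing): /t/ is a voiceless stop between vowels /u/ and /o/, so it voices to [d]. /p/ is a voiceless stop between vowels /u/ and /u/, so it voices to [b]. /doutouwtupumduak/ → doudouwtubumduak.
Rule 2 (nasal place assimilation): /m/ precedes the alveolar consonant /d/, so it assimilates in place to [n]. /doudouwtubumduak/ → doudouwtubunduak.

doudouwtubunduak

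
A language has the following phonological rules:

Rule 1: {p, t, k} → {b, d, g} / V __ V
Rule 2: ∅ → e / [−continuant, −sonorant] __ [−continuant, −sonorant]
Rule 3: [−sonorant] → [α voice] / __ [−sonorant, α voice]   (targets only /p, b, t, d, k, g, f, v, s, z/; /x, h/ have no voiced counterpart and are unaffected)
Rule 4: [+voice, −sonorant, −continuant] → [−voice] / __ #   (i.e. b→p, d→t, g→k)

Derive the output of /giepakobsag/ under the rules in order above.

Rule 1 (intervocalic voicing): /p/ is a voiceless stop between vowels /e/ and /a/, so it voices to [b]. /k/ is a voiceless stop between vowels /a/ and /o/, so it voices to [g]. /giepakobsag/ → giebagobsag.
Rule 2 (stop-cluster e-epenthesis): no segment meets the environment; /giebagobsag/ is unchanged.
Rule 3 (regressive voicing assimilation): /b/ precedes the voiceless obstruent /s/, so it devoices to [p] by assimilation. /giebagobsag/ → giebagopsag.
Rule 4 (final devoicing): /g/ is a voiced stop in word-final position, so it devoices to [k]. /giebagopsag/ → giebagopsak.

giebagopsak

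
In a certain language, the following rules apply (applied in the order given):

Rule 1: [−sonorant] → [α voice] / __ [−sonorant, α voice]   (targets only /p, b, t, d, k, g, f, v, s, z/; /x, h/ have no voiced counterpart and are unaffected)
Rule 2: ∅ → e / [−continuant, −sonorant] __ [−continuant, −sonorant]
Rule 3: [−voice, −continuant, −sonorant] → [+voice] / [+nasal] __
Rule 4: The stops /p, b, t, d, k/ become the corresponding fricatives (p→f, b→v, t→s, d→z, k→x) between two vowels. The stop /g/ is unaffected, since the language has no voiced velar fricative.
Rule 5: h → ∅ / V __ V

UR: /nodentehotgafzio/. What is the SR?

nozendeozegavzio

Rule 1 (regressive voicing assimilation): /t/ precedes the voiced obstruent /g/, so it voices to [d] by assimilation. /f/ precedes the voiced obstruent /z/, so it voices to [v] by assimilation. /nodentehotgafzio/ → nodentehodgavzio.
Rule 2 (stop-cluster e-epenthesis): /d/ and /g/ form a stop–stop cluster, so [e] is inserted between them. /nodentehodgavzio/ → nodentehodegavzio.
Rule 3 (post-nasal voicing): /t/ is a voiceless stop immediately after the nasal /n/, so it voices to [d]. /nodentehodegavzio/ → nodendehodegavzio.
Rule 4 (intervocalic spirantization): /d/ is a stop between vowels /o/ and /e/, so it spirantizes to the fricative [z]. /d/ is a stop between vowels /o/ and /e/, so it spirantizes to the fricative [z]. /nodendehodegavzio/ → nozendehozegavzio.
Rule 5 (intervocalic h-deletion): /h/ occurs between vowels /e/ and /o/, so it deletes. /nozendehozegavzio/ → nozendeozegavzio.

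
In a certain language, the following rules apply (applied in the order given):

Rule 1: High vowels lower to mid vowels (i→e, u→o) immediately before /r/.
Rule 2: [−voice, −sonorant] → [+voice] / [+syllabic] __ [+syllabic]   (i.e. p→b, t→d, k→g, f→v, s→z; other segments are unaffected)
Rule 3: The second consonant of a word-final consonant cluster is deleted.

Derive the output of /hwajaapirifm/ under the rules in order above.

Rule 1 (pre-rhotic lowering): /i/ is a high vowel immediately before /r/, so it lowers to [e]. /hwajaapirifm/ → hwajaaperifm.
Rule 2 (intervocalic voicing): /p/ is a voiceless obstruent between vowels /a/ and /e/, so it voices to [b]. /hwajaaperifm/ → hwajaaberifm.
Rule 3 (final cluster simplification): /m/ is the second consonant of a word-final cluster /fm/, so it deletes. /hwajaaberifm/ → hwajaaberif.

hwajaaberif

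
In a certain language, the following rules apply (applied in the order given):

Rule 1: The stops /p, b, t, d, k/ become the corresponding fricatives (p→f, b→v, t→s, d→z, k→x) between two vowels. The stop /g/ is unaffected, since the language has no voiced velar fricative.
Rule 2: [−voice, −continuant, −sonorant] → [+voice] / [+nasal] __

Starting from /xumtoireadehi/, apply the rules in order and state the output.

Rule 1 (intervocalic spirantization): /d/ is a stop between vowels /a/ and /e/, so it spirantizes to the fricative [z]. /xumtoireadehi/ → xumtoireazehi.
Rule 2 (post-nasal voicing): /t/ is a voiceless stop immediately after the nasal /m/, so it voices to [d]. /xumtoireazehi/ → xumdoireazehi.

xumdoireazehi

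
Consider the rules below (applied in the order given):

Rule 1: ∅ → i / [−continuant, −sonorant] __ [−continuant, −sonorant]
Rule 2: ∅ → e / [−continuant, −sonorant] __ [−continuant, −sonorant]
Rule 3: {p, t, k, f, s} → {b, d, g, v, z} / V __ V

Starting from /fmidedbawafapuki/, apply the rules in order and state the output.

Rule 1 (stop-cluster i-epenthesis): /d/ and /b/ form a stop–stop cluster, so [i] is inserted between them. /fmidedbawafapuki/ → fmidedibawafapuki.
Rule 2 (stop-cluster e-epenthesis): no segment meets the environment; /fmidedibawafapuki/ is unchanged.
Rule 3 (intervocalic voicing): /f/ is a voiceless obstruent between vowels /a/ and /a/, so it voices to [v]. /p/ is a voiceless obstruent between vowels /a/ and /u/, so it voices to [b]. /k/ is a voiceless obstruent between vowels /u/ and /i/, so it voices to [g]. /fmidedibawafapuki/ → fmidedibawavabugi.

fmidedibawavabugi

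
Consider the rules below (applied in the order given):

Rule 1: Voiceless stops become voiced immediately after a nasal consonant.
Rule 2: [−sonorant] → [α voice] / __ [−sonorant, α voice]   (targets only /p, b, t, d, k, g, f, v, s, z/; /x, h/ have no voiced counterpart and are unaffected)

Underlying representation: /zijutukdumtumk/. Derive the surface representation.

Rule 1 (post-nasal voicing): /t/ is a voiceless stop immediately after the nasal /m/, so it voices to [d]. /k/ is a voiceless stop immediately after the nasal /m/, so it voices to [g]. /zijutukdumtumk/ → zijutukdumdumg.
Rule 2 (regressive voicing assimilation): /k/ precedes the voiced obstruent /d/, so it voices to [g] by assimilation. /zijutukdumdumg/ → zijutugdumdumg.

zijutugdumdumg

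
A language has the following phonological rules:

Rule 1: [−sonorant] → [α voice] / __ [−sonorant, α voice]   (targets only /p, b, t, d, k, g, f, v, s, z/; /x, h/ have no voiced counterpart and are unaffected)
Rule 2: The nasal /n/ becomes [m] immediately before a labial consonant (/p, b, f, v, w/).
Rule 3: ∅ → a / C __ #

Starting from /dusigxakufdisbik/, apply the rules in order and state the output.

dusikxakuvdizbika

Rule 1 (regressive voicing assimilation): /g/ precedes the voiceless obstruent /x/, so it devoices to [k] by assimilation. /f/ precedes the voiced obstruent /d/, so it voices to [v] by assimilation. /s/ precedes the voiced obstruent /b/, so it voices to [z] by assimilation. /dusigxakufdisbik/ → dusikxakuvdizbik.
Rule 2 (nasal place assimilation): no segment meets the environment; /dusikxakuvdizbik/ is unchanged.
Rule 3 (final a-epenthesis): the form ends in the consonant /k/, so [a] is inserted word-finally. /dusikxakuvdizbik/ → dusikxakuvdizbika.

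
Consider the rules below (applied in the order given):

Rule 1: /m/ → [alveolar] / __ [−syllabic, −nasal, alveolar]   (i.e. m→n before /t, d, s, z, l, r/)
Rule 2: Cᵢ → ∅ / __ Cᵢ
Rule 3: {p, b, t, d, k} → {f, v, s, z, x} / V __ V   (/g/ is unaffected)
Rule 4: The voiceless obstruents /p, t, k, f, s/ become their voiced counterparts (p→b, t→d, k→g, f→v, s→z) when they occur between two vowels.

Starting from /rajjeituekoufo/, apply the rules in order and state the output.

rajeizuexouvo

Rule 1 (nasal place assimilation): no segment meets the environment; /rajjeituekoufo/ is unchanged.
Rule 2 (degemination): /jj/ is a geminate; the first /j/ deletes. /rajjeituekoufo/ → rajeituekoufo.
Rule 3 (intervocalic spirantization): /t/ is a stop between vowels /i/ and /u/, so it spirantizes to the fricative [s]. /k/ is a stop between vowels /e/ and /o/, so it spirantizes to the fricative [x]. /rajeituekoufo/ → rajeisuexoufo.
Rule 4 (intervocalic voicing): /s/ is a voiceless obstruent between vowels /i/ and /u/, so it voices to [z]. /f/ is a voiceless obstruent between vowels /u/ and /o/, so it voices to [v]. /rajeisuexoufo/ → rajeizuexouvo.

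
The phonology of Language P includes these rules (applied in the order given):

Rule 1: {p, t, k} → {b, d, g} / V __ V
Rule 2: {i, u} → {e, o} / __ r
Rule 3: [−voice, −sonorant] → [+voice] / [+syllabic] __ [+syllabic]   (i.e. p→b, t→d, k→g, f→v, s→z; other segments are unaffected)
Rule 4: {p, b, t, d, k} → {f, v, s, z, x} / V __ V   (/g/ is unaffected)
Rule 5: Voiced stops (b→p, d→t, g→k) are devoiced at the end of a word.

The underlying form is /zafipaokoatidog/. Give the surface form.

Rule 1 (intervocalic voicing): /p/ is a voiceless stop between vowels /i/ and /a/, so it voices to [b]. /k/ is a voiceless stop between vowels /o/ and /o/, so it voices to [g]. /t/ is a voiceless stop between vowels /a/ and /i/, so it voices to [d]. /zafipaokoatidog/ → zafibaogoadidog.
Rule 2 (pre-rhotic lowering): no segment meets the environment; /zafibaogoadidog/ is unchanged.
Rule 3 (intervocalic voicing): /f/ is a voiceless obstruent between vowels /a/ and /i/, so it voices to [v]. /zafibaogoadidog/ → zavibaogoadidog.
Rule 4 (intervocalic spirantization): /b/ is a stop between vowels /i/ and /a/, so it spirantizes to the fricative [v]. /d/ is a stop between vowels /a/ and /i/, so it spirantizes to the fricative [z]. /d/ is a stop between vowels /i/ and /o/, so it spirantizes to the fricative [z]. /zavibaogoadidog/ → zavivaogoazizog.
Rule 5 (final devoicing): /g/ is a voiced stop in word-final position, so it devoices to [k]. /zavivaogoazizog/ → zavivaogoazizok.

zavivaogoazizok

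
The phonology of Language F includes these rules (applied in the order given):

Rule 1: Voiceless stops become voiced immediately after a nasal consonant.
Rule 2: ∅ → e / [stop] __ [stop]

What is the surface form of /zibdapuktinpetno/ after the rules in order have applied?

zibedapuketinbetno

Rule 1 (post-nasal voicing): /p/ is a voiceless stop immediately after the nasal /n/, so it voices to [b]. /zibdapuktinpetno/ → zibdapuktinbetno.
Rule 2 (stop-cluster e-epenthesis): /b/ and /d/ form a stop–stop cluster, so [e] is inserted between them. /k/ and /t/ form a stop–stop cluster, so [e] is inserted between them. /zibdapuktinbetno/ → zibedapuketinbetno.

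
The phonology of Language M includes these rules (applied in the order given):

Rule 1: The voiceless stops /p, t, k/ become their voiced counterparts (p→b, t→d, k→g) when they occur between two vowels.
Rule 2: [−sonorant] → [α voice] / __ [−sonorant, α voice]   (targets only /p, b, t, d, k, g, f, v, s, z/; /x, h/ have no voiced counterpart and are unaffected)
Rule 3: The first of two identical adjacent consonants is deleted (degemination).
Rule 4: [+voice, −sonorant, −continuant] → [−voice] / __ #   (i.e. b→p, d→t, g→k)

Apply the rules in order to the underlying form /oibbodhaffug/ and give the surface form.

Rule 1 (intervocalic voicing): no segment meets the environment; /oibbodhaffug/ is unchanged.
Rule 2 (regressive voicing assimilation): /d/ precedes the voiceless obstruent /h/, so it devoices to [t] by assimilation. /oibbodhaffug/ → oibbothaffug.
Rule 3 (degemination): /bb/ is a geminate; the first /b/ deletes. /ff/ is a geminate; the first /f/ deletes. /oibbothaffug/ → oibothafug.
Rule 4 (final devoicing): /g/ is a voiced stop in word-final position, so it devoices to [k]. /oibothafug/ → oibothafuk.

oibothafuk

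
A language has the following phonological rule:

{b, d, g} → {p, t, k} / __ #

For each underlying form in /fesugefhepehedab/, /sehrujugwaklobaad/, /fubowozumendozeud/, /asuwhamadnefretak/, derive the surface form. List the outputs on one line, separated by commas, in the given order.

fesugefhepehedap, sehrujugwaklobaat, fubowozumendozeut, asuwhamadnefretak

/fesugefhepehedab/: /b/ is a voiced stop in word-final position, so it devoices to [p]. → [fesugefhepehedap].
/sehrujugwaklobaad/: /d/ is a voiced stop in word-final position, so it devoices to [t]. → [sehrujugwaklobaat].
/fubowozumendozeud/: /d/ is a voiced stop in word-final position, so it devoices to [t]. → [fubowozumendozeut].
/asuwhamadnefretak/: the rule's environment is not met; surfaces unchanged as [asuwhamadnefretak].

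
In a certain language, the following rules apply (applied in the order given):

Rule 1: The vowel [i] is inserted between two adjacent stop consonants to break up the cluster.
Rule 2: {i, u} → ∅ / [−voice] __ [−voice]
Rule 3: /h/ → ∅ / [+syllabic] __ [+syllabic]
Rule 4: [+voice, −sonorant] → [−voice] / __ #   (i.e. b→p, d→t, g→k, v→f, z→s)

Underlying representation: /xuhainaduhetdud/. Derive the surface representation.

Rule 1 (stop-cluster i-epenthesis): /t/ and /d/ form a stop–stop cluster, so [i] is inserted between them. /xuhainaduhetdud/ → xuhainaduhetidud.
Rule 2 (high vowel syncope): /u/ is a high vowel flanked by voiceless consonants /x/ and /h/, so it deletes. /xuhainaduhetidud/ → xhainaduhetidud.
Rule 3 (intervocalic h-deletion): /h/ occurs between vowels /u/ and /e/, so it deletes. /xhainaduhetidud/ → xhainaduetidud.
Rule 4 (final devoicing): /d/ is a voiced obstruent in word-final position, so it devoices to [t]. /xhainaduetidud/ → xhainaduetidut.

xhainaduetidut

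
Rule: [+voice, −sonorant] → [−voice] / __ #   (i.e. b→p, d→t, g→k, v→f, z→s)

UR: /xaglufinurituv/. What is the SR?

Scanning /xaglufinurituv/: /g/ at position 3 is not in the conditioning environment; /v/ is a voiced obstruent in word-final position, so it devoices to [f].
Result: [xaglufinurituf].

xaglufinurituf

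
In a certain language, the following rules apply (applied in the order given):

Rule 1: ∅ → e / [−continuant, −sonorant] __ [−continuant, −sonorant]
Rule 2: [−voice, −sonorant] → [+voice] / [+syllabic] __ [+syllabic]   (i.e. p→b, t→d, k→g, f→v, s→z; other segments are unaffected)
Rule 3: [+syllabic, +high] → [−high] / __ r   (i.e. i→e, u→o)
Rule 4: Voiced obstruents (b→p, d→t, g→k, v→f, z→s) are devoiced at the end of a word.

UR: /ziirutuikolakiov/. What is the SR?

zieruduigolagiof

Rule 1 (stop-cluster e-epenthesis): no segment meets the environment; /ziirutuikolakiov/ is unchanged.
Rule 2 (intervocalic voicing): /t/ is a voiceless obstruent between vowels /u/ and /u/, so it voices to [d]. /k/ is a voiceless obstruent between vowels /i/ and /o/, so it voices to [g]. /k/ is a voiceless obstruent between vowels /a/ and /i/, so it voices to [g]. /ziirutuikolakiov/ → ziiruduigolagiov.
Rule 3 (pre-rhotic lowering): /i/ is a high vowel immediately before /r/, so it lowers to [e]. /ziiruduigolagiov/ → zieruduigolagiov.
Rule 4 (final devoicing): /v/ is a voiced obstruent in word-final position, so it devoices to [f]. /zieruduigolagiov/ → zieruduigolagiof.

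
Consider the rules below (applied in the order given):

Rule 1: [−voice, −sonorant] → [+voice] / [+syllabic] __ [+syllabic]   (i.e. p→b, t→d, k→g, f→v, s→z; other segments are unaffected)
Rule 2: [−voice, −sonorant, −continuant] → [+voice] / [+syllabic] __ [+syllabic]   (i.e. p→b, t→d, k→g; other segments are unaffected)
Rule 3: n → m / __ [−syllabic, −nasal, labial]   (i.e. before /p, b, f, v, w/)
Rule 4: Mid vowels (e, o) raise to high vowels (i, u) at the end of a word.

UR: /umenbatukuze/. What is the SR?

umembaduguzi

Rule 1 (intervocalic voicing): /t/ is a voiceless obstruent between vowels /a/ and /u/, so it voices to [d]. /k/ is a voiceless obstruent between vowels /u/ and /u/, so it voices to [g]. /umenbatukuze/ → umenbaduguze.
Rule 2 (intervocalic voicing): no segment meets the environment; /umenbaduguze/ is unchanged.
Rule 3 (nasal place assimilation): /n/ precedes the labial consonant /b/, so it assimilates in place to [m]. /umenbaduguze/ → umembaduguze.
Rule 4 (final vowel raising): /e/ is a mid vowel in word-final position, so it raises to [i]. /umembaduguze/ → umembaduguzi.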